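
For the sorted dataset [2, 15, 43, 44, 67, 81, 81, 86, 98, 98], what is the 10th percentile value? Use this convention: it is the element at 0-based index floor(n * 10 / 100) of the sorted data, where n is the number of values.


The dataset has n = 10 elements.
Index = floor(10 * 10 / 100) = floor(100 / 100) = floor(1) = 1
Counting from index 0 in the sorted data, the element at index 1 is 15.
Final answer: 15


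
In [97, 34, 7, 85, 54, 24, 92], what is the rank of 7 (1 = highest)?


Sort descending: [97, 92, 85, 54, 34, 24, 7]
Find 7 in the sorted list.
7 is at position 7.
Final answer: 7


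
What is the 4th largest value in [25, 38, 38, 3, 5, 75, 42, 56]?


Sort descending: [75, 56, 42, 38, 38, 25, 5, 3]
The 4th element (1-indexed) is at index 3.
Value = 38
Final answer: 38


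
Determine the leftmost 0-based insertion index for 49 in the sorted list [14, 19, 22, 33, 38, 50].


List is sorted: [14, 19, 22, 33, 38, 50]
We need the leftmost position where 49 can be inserted, i.e. the first index whose element is >= 49 (or the end of the list if none is).
Binary search with low=0, high=6 (0-based indices):
  low=0, high=6, mid=3: a[3]=33 < 49, so low = 4
  low=4, high=6, mid=5: a[5]=50 >= 49, so high = 5
  low=4, high=5, mid=4: a[4]=38 < 49, so low = 5
Now low = high = 5, so the insertion index is 5.
Final answer: 5


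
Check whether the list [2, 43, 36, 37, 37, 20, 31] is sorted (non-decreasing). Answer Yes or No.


Check consecutive pairs:
  2 <= 43? True
  43 <= 36? False
  36 <= 37? True
  37 <= 37? True
  37 <= 20? False
  20 <= 31? True
2 consecutive pair(s) are out of order, so the list is not sorted.
Final answer: No


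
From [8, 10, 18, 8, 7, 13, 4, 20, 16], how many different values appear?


List all unique values:
Distinct values: [4, 7, 8, 10, 13, 16, 18, 20]
Count = 8
Final answer: 8


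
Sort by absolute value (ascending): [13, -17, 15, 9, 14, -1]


Compute absolute values:
  |13| = 13
  |-17| = 17
  |15| = 15
  |9| = 9
  |14| = 14
  |-1| = 1
Absolute values in increasing order: 1 < 9 < 13 < 14 < 15 < 17
Listing the original numbers in that order gives the answer.
Final answer: [-1, 9, 13, 14, 15, -17]


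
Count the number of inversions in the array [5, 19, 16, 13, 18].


For each element, count the later elements that are smaller than it:
  5 (index 0): smaller elements after it = [] -> 0
  19 (index 1): smaller elements after it = [16, 13, 18] -> 3
  16 (index 2): smaller elements after it = [13] -> 1
  13 (index 3): smaller elements after it = [] -> 0
Total inversions = 0 + 3 + 1 + 0 = 4
Final answer: 4


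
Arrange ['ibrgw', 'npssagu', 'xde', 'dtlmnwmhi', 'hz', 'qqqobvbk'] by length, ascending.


Compute lengths:
  'ibrgw' has length 5
  'npssagu' has length 7
  'xde' has length 3
  'dtlmnwmhi' has length 9
  'hz' has length 2
  'qqqobvbk' has length 8
Lengths in increasing order: 2 < 3 < 5 < 7 < 8 < 9
Listing the words in that order gives the answer.
Final answer: ['hz', 'xde', 'ibrgw', 'npssagu', 'qqqobvbk', 'dtlmnwmhi']


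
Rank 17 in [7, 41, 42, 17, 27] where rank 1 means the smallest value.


Sort ascending: [7, 17, 27, 41, 42]
Find 17 in the sorted list.
17 is at position 2 (1-indexed).
Final answer: 2


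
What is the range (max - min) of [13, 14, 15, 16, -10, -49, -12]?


Maximum value: 16
Minimum value: -49
Range = 16 - (-49) = 65
Final answer: 65


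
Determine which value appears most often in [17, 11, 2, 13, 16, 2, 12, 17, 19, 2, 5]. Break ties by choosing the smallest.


Count the frequency of each value:
  2 appears 3 time(s)
  5 appears 1 time(s)
  11 appears 1 time(s)
  12 appears 1 time(s)
  13 appears 1 time(s)
  16 appears 1 time(s)
  17 appears 2 time(s)
  19 appears 1 time(s)
Maximum frequency is 3.
Only 2 reaches that frequency, so it is the mode.
Final answer: 2


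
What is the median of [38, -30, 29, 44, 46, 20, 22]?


First, sort the list: [-30, 20, 22, 29, 38, 44, 46]
The list has 7 elements (odd count).
The middle index is 3 (0-based), and the element there is 29.
Final answer: 29


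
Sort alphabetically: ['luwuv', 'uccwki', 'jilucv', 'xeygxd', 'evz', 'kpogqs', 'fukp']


Compare strings character by character (the first differing letter decides):
  'evz' < 'fukp' since 'e' < 'f' at position 1
  'fukp' < 'jilucv' since 'f' < 'j' at position 1
  'jilucv' < 'kpogqs' since 'j' < 'k' at position 1
  'kpogqs' < 'luwuv' since 'k' < 'l' at position 1
  'luwuv' < 'uccwki' since 'l' < 'u' at position 1
  'uccwki' < 'xeygxd' since 'u' < 'x' at position 1
Chaining these comparisons gives the alphabetical order.
Final answer: ['evz', 'fukp', 'jilucv', 'kpogqs', 'luwuv', 'uccwki', 'xeygxd']


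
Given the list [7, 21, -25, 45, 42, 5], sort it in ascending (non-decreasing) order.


Original list: [7, 21, -25, 45, 42, 5]
Repeatedly take the smallest remaining element:
  Remaining [7, 21, -25, 45, 42, 5] -> smallest is -25
  Remaining [7, 21, 45, 42, 5] -> smallest is 5
  Remaining [7, 21, 45, 42] -> smallest is 7
  Remaining [21, 45, 42] -> smallest is 21
  Remaining [45, 42] -> smallest is 42
  Remaining [45] -> smallest is 45
Collecting the picks in order gives the sorted list.
Final answer: [-25, 5, 7, 21, 42, 45]


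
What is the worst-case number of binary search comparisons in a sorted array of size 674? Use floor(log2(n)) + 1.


Binary search halves the search space each step.
Maximum comparisons = floor(log2(674)) + 1
log2(674) = 9.3966
floor(log2(674)) = 9, so 9 + 1 = 10
Final answer: 10


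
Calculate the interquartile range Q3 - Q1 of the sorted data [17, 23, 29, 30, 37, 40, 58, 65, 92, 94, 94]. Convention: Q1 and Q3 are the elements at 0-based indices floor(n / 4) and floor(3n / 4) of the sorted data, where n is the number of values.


The data has n = 11 elements.
Q1 index = floor(11 / 4) = floor(2.75) = 2; Q3 index = floor(3 * 11 / 4) = floor(8.25) = 8
Q1 = element at index 2 = 29
Q3 = element at index 8 = 92
IQR = 92 - 29 = 63
Final answer: 63


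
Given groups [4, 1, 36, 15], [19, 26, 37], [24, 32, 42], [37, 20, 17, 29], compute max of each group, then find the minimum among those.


Find max of each group:
  Group 1: [4, 1, 36, 15] -> max = 36
  Group 2: [19, 26, 37] -> max = 37
  Group 3: [24, 32, 42] -> max = 42
  Group 4: [37, 20, 17, 29] -> max = 37
Maxes: [36, 37, 42, 37]
Minimum of maxes = 36
Final answer: 36


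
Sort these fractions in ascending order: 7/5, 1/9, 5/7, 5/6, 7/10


Convert to decimal for comparison:
  7/5 = 1.4
  1/9 = 0.1111
  5/7 = 0.7143
  5/6 = 0.8333
  7/10 = 0.7
Decimals in increasing order: 0.1111 < 0.7 < 0.7143 < 0.8333 < 1.4
Writing each back as its fraction gives the sorted order.
Final answer: 1/9, 7/10, 5/7, 5/6, 7/5


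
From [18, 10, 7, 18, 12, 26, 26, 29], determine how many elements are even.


Check each element:
  18 is even
  10 is even
  7 is odd
  18 is even
  12 is even
  26 is even
  26 is even
  29 is odd
Evens: [18, 10, 18, 12, 26, 26]
Count of evens = 6
Final answer: 6


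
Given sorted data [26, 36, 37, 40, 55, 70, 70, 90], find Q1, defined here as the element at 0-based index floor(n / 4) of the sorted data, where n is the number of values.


The list has n = 8 elements.
Q1 index = floor(8 / 4) = floor(2) = 2
Counting from index 0 in the sorted data, the element at index 2 is 37.
Final answer: 37


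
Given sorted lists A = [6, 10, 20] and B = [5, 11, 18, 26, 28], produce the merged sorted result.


List A: [6, 10, 20]
List B: [5, 11, 18, 26, 28]
Repeatedly compare the front elements and take the smaller:
  6 vs 5 -> take 5
  6 vs 11 -> take 6
  10 vs 11 -> take 10
  20 vs 11 -> take 11
  20 vs 18 -> take 18
  20 vs 26 -> take 20
  A is exhausted; append the rest of B: [26, 28]
Final answer: [5, 6, 10, 11, 18, 20, 26, 28]


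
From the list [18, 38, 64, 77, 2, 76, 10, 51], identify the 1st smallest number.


Sort ascending: [2, 10, 18, 38, 51, 64, 76, 77]
The 1st element (1-indexed) is at index 0.
Value = 2
Final answer: 2


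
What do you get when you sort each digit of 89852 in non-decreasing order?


The number 89852 has digits: 8, 9, 8, 5, 2
Sorted: 2, 5, 8, 8, 9
Joining the sorted digits gives the result.
Final answer: 25889


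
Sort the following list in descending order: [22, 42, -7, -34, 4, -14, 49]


Original list: [22, 42, -7, -34, 4, -14, 49]
Repeatedly take the largest remaining element:
  Remaining [22, 42, -7, -34, 4, -14, 49] -> largest is 49
  Remaining [22, 42, -7, -34, 4, -14] -> largest is 42
  Remaining [22, -7, -34, 4, -14] -> largest is 22
  Remaining [-7, -34, 4, -14] -> largest is 4
  Remaining [-7, -34, -14] -> largest is -7
  Remaining [-34, -14] -> largest is -14
  Remaining [-34] -> largest is -34
Collecting the picks in order gives the descending list.
Final answer: [49, 42, 22, 4, -7, -14, -34]


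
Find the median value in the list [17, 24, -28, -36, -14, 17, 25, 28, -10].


First, sort the list: [-36, -28, -14, -10, 17, 17, 24, 25, 28]
The list has 9 elements (odd count).
The middle index is 4 (0-based), and the element there is 17.
Final answer: 17


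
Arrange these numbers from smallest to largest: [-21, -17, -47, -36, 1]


Original list: [-21, -17, -47, -36, 1]
Repeatedly take the smallest remaining element:
  Remaining [-21, -17, -47, -36, 1] -> smallest is -47
  Remaining [-21, -17, -36, 1] -> smallest is -36
  Remaining [-21, -17, 1] -> smallest is -21
  Remaining [-17, 1] -> smallest is -17
  Remaining [1] -> smallest is 1
Collecting the picks in order gives the sorted list.
Final answer: [-47, -36, -21, -17, 1]


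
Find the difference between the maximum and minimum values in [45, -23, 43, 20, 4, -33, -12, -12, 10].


Maximum value: 45
Minimum value: -33
Range = 45 - (-33) = 78
Final answer: 78


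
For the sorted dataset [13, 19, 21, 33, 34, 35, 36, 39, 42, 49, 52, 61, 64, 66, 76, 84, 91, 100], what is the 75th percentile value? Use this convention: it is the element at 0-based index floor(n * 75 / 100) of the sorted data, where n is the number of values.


The dataset has n = 18 elements.
Index = floor(18 * 75 / 100) = floor(1350 / 100) = floor(13.5) = 13
Counting from index 0 in the sorted data, the element at index 13 is 66.
Final answer: 66


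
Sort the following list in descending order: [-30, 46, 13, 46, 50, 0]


Original list: [-30, 46, 13, 46, 50, 0]
Repeatedly take the largest remaining element:
  Remaining [-30, 46, 13, 46, 50, 0] -> largest is 50
  Remaining [-30, 46, 13, 46, 0] -> largest is 46
  Remaining [-30, 13, 46, 0] -> largest is 46
  Remaining [-30, 13, 0] -> largest is 13
  Remaining [-30, 0] -> largest is 0
  Remaining [-30] -> largest is -30
Collecting the picks in order gives the descending list.
Final answer: [50, 46, 46, 13, 0, -30]


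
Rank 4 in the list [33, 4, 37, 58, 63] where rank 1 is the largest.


Sort descending: [63, 58, 37, 33, 4]
Find 4 in the sorted list.
4 is at position 5.
Final answer: 5


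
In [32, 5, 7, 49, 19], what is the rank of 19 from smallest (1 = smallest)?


Sort ascending: [5, 7, 19, 32, 49]
Find 19 in the sorted list.
19 is at position 3 (1-indexed).
Final answer: 3


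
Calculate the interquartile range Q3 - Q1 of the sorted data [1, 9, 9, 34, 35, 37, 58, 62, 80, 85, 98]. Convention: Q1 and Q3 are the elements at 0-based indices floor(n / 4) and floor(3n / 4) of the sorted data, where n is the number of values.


The data has n = 11 elements.
Q1 index = floor(11 / 4) = floor(2.75) = 2; Q3 index = floor(3 * 11 / 4) = floor(8.25) = 8
Q1 = element at index 2 = 9
Q3 = element at index 8 = 80
IQR = 80 - 9 = 71
Final answer: 71


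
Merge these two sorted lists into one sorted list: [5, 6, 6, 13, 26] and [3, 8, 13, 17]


List A: [5, 6, 6, 13, 26]
List B: [3, 8, 13, 17]
Repeatedly compare the front elements and take the smaller:
  5 vs 3 -> take 3
  5 vs 8 -> take 5
  6 vs 8 -> take 6
  6 vs 8 -> take 6
  13 vs 8 -> take 8
  13 vs 13 -> take 13
  26 vs 13 -> take 13
  26 vs 17 -> take 17
  B is exhausted; append the rest of A: [26]
Final answer: [3, 5, 6, 6, 8, 13, 13, 17, 26]


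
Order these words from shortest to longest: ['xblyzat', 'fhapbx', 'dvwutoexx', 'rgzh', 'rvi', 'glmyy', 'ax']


Compute lengths:
  'xblyzat' has length 7
  'fhapbx' has length 6
  'dvwutoexx' has length 9
  'rgzh' has length 4
  'rvi' has length 3
  'glmyy' has length 5
  'ax' has length 2
Lengths in increasing order: 2 < 3 < 4 < 5 < 6 < 7 < 9
Listing the words in that order gives the answer.
Final answer: ['ax', 'rvi', 'rgzh', 'glmyy', 'fhapbx', 'xblyzat', 'dvwutoexx']


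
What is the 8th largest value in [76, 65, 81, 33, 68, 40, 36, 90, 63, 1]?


Sort descending: [90, 81, 76, 68, 65, 63, 40, 36, 33, 1]
The 8th element (1-indexed) is at index 7.
Value = 36
Final answer: 36


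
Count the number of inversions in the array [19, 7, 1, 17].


For each element, count the later elements that are smaller than it:
  19 (index 0): smaller elements after it = [7, 1, 17] -> 3
  7 (index 1): smaller elements after it = [1] -> 1
  1 (index 2): smaller elements after it = [] -> 0
Total inversions = 3 + 1 + 0 = 4
Final answer: 4


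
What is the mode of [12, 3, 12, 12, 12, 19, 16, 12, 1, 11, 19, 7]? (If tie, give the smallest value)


Count the frequency of each value:
  1 appears 1 time(s)
  3 appears 1 time(s)
  7 appears 1 time(s)
  11 appears 1 time(s)
  12 appears 5 time(s)
  16 appears 1 time(s)
  19 appears 2 time(s)
Maximum frequency is 5.
Only 12 reaches that frequency, so it is the mode.
Final answer: 12


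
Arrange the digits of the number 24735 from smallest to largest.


The number 24735 has digits: 2, 4, 7, 3, 5
Sorted: 2, 3, 4, 5, 7
Joining the sorted digits gives the result.
Final answer: 23457


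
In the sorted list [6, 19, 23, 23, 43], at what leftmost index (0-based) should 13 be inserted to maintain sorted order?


List is sorted: [6, 19, 23, 23, 43]
We need the leftmost position where 13 can be inserted, i.e. the first index whose element is >= 13 (or the end of the list if none is).
Binary search with low=0, high=5 (0-based indices):
  low=0, high=5, mid=2: a[2]=23 >= 13, so high = 2
  low=0, high=2, mid=1: a[1]=19 >= 13, so high = 1
  low=0, high=1, mid=0: a[0]=6 < 13, so low = 1
Now low = high = 1, so the insertion index is 1.
Final answer: 1


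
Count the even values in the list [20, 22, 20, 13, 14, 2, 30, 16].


Check each element:
  20 is even
  22 is even
  20 is even
  13 is odd
  14 is even
  2 is even
  30 is even
  16 is even
Evens: [20, 22, 20, 14, 2, 30, 16]
Count of evens = 7
Final answer: 7


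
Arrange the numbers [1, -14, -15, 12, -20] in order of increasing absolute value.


Compute absolute values:
  |1| = 1
  |-14| = 14
  |-15| = 15
  |12| = 12
  |-20| = 20
Absolute values in increasing order: 1 < 12 < 14 < 15 < 20
Listing the original numbers in that order gives the answer.
Final answer: [1, 12, -14, -15, -20]


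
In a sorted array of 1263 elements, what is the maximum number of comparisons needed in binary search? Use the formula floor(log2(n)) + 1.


Binary search halves the search space each step.
Maximum comparisons = floor(log2(1263)) + 1
log2(1263) = 10.3026
floor(log2(1263)) = 10, so 10 + 1 = 11
Final answer: 11


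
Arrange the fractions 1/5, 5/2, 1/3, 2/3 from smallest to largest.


Convert to decimal for comparison:
  1/5 = 0.2
  5/2 = 2.5
  1/3 = 0.3333
  2/3 = 0.6667
Decimals in increasing order: 0.2 < 0.3333 < 0.6667 < 2.5
Writing each back as its fraction gives the sorted order.
Final answer: 1/5, 1/3, 2/3, 5/2


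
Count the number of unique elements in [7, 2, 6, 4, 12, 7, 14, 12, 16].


List all unique values:
Distinct values: [2, 4, 6, 7, 12, 14, 16]
Count = 7
Final answer: 7


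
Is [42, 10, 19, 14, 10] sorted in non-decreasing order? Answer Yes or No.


Check consecutive pairs:
  42 <= 10? False
  10 <= 19? True
  19 <= 14? False
  14 <= 10? False
3 consecutive pair(s) are out of order, so the list is not sorted.
Final answer: No


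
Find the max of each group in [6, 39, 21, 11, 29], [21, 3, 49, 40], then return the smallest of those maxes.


Find max of each group:
  Group 1: [6, 39, 21, 11, 29] -> max = 39
  Group 2: [21, 3, 49, 40] -> max = 49
Maxes: [39, 49]
Minimum of maxes = 39
Final answer: 39


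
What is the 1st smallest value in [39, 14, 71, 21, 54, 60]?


Sort ascending: [14, 21, 39, 54, 60, 71]
The 1st element (1-indexed) is at index 0.
Value = 14
Final answer: 14


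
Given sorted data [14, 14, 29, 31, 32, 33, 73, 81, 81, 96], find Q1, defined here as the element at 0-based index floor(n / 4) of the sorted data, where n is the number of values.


The list has n = 10 elements.
Q1 index = floor(10 / 4) = floor(2.5) = 2
Counting from index 0 in the sorted data, the element at index 2 is 29.
Final answer: 29


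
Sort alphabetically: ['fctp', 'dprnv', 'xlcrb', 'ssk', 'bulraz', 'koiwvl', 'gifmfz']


Compare strings character by character (the first differing letter decides):
  'bulraz' < 'dprnv' since 'b' < 'd' at position 1
  'dprnv' < 'fctp' since 'd' < 'f' at position 1
  'fctp' < 'gifmfz' since 'f' < 'g' at position 1
  'gifmfz' < 'koiwvl' since 'g' < 'k' at position 1
  'koiwvl' < 'ssk' since 'k' < 's' at position 1
  'ssk' < 'xlcrb' since 's' < 'x' at position 1
Chaining these comparisons gives the alphabetical order.
Final answer: ['bulraz', 'dprnv', 'fctp', 'gifmfz', 'koiwvl', 'ssk', 'xlcrb']


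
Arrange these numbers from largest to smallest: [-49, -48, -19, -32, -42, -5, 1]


Original list: [-49, -48, -19, -32, -42, -5, 1]
Repeatedly take the largest remaining element:
  Remaining [-49, -48, -19, -32, -42, -5, 1] -> largest is 1
  Remaining [-49, -48, -19, -32, -42, -5] -> largest is -5
  Remaining [-49, -48, -19, -32, -42] -> largest is -19
  Remaining [-49, -48, -32, -42] -> largest is -32
  Remaining [-49, -48, -42] -> largest is -42
  Remaining [-49, -48] -> largest is -48
  Remaining [-49] -> largest is -49
Collecting the picks in order gives the descending list.
Final answer: [1, -5, -19, -32, -42, -48, -49]


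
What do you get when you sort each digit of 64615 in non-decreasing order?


The number 64615 has digits: 6, 4, 6, 1, 5
Sorted: 1, 4, 5, 6, 6
Joining the sorted digits gives the result.
Final answer: 14566


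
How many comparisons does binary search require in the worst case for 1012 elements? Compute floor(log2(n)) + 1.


Binary search halves the search space each step.
Maximum comparisons = floor(log2(1012)) + 1
log2(1012) = 9.983
floor(log2(1012)) = 9, so 9 + 1 = 10
Final answer: 10


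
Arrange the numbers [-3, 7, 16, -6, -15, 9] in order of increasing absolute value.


Compute absolute values:
  |-3| = 3
  |7| = 7
  |16| = 16
  |-6| = 6
  |-15| = 15
  |9| = 9
Absolute values in increasing order: 3 < 6 < 7 < 9 < 15 < 16
Listing the original numbers in that order gives the answer.
Final answer: [-3, -6, 7, 9, -15, 16]


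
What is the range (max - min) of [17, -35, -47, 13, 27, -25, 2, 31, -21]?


Maximum value: 31
Minimum value: -47
Range = 31 - (-47) = 78
Final answer: 78


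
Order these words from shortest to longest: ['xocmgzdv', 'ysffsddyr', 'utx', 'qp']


Compute lengths:
  'xocmgzdv' has length 8
  'ysffsddyr' has length 9
  'utx' has length 3
  'qp' has length 2
Lengths in increasing order: 2 < 3 < 8 < 9
Listing the words in that order gives the answer.
Final answer: ['qp', 'utx', 'xocmgzdv', 'ysffsddyr']


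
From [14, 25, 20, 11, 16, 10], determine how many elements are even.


Check each element:
  14 is even
  25 is odd
  20 is even
  11 is odd
  16 is even
  10 is even
Evens: [14, 20, 16, 10]
Count of evens = 4
Final answer: 4


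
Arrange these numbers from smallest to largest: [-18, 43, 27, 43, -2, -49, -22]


Original list: [-18, 43, 27, 43, -2, -49, -22]
Repeatedly take the smallest remaining element:
  Remaining [-18, 43, 27, 43, -2, -49, -22] -> smallest is -49
  Remaining [-18, 43, 27, 43, -2, -22] -> smallest is -22
  Remaining [-18, 43, 27, 43, -2] -> smallest is -18
  Remaining [43, 27, 43, -2] -> smallest is -2
  Remaining [43, 27, 43] -> smallest is 27
  Remaining [43, 43] -> smallest is 43
  Remaining [43] -> smallest is 43
Collecting the picks in order gives the sorted list.
Final answer: [-49, -22, -18, -2, 27, 43, 43]


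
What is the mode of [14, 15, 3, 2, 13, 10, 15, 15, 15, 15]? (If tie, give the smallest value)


Count the frequency of each value:
  2 appears 1 time(s)
  3 appears 1 time(s)
  10 appears 1 time(s)
  13 appears 1 time(s)
  14 appears 1 time(s)
  15 appears 5 time(s)
Maximum frequency is 5.
Only 15 reaches that frequency, so it is the mode.
Final answer: 15


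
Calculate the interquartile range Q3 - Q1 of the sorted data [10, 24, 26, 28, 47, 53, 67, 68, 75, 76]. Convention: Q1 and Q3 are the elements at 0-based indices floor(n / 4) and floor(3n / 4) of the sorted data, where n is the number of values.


The data has n = 10 elements.
Q1 index = floor(10 / 4) = floor(2.5) = 2; Q3 index = floor(3 * 10 / 4) = floor(7.5) = 7
Q1 = element at index 2 = 26
Q3 = element at index 7 = 68
IQR = 68 - 26 = 42
Final answer: 42


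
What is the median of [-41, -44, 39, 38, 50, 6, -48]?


First, sort the list: [-48, -44, -41, 6, 38, 39, 50]
The list has 7 elements (odd count).
The middle index is 3 (0-based), and the element there is 6.
Final answer: 6


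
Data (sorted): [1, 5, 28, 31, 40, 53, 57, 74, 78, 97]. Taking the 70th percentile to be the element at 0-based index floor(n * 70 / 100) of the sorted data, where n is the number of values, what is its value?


The dataset has n = 10 elements.
Index = floor(10 * 70 / 100) = floor(700 / 100) = floor(7) = 7
Counting from index 0 in the sorted data, the element at index 7 is 74.
Final answer: 74


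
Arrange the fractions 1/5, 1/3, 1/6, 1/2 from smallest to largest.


Convert to decimal for comparison:
  1/5 = 0.2
  1/3 = 0.3333
  1/6 = 0.1667
  1/2 = 0.5
Decimals in increasing order: 0.1667 < 0.2 < 0.3333 < 0.5
Writing each back as its fraction gives the sorted order.
Final answer: 1/6, 1/5, 1/3, 1/2


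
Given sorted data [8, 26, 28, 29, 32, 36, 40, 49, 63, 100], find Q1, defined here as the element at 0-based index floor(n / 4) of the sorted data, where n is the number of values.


The list has n = 10 elements.
Q1 index = floor(10 / 4) = floor(2.5) = 2
Counting from index 0 in the sorted data, the element at index 2 is 28.
Final answer: 28


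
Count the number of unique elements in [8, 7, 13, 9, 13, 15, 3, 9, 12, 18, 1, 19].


List all unique values:
Distinct values: [1, 3, 7, 8, 9, 12, 13, 15, 18, 19]
Count = 10
Final answer: 10


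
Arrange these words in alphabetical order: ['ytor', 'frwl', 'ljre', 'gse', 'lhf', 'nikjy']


Compare strings character by character (the first differing letter decides):
  'frwl' < 'gse' since 'f' < 'g' at position 1
  'gse' < 'lhf' since 'g' < 'l' at position 1
  'lhf' < 'ljre' since 'h' < 'j' at position 2
  'ljre' < 'nikjy' since 'l' < 'n' at position 1
  'nikjy' < 'ytor' since 'n' < 'y' at position 1
Chaining these comparisons gives the alphabetical order.
Final answer: ['frwl', 'gse', 'lhf', 'ljre', 'nikjy', 'ytor']


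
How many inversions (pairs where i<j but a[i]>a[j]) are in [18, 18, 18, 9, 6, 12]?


For each element, count the later elements that are smaller than it:
  18 (index 0): smaller elements after it = [9, 6, 12] -> 3
  18 (index 1): smaller elements after it = [9, 6, 12] -> 3
  18 (index 2): smaller elements after it = [9, 6, 12] -> 3
  9 (index 3): smaller elements after it = [6] -> 1
  6 (index 4): smaller elements after it = [] -> 0
Total inversions = 3 + 3 + 3 + 1 + 0 = 10
Final answer: 10


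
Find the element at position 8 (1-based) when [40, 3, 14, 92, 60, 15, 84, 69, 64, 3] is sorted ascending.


Sort ascending: [3, 3, 14, 15, 40, 60, 64, 69, 84, 92]
The 8th element (1-indexed) is at index 7.
Value = 69
Final answer: 69


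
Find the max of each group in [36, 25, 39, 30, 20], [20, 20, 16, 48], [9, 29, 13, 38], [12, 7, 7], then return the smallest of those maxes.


Find max of each group:
  Group 1: [36, 25, 39, 30, 20] -> max = 39
  Group 2: [20, 20, 16, 48] -> max = 48
  Group 3: [9, 29, 13, 38] -> max = 38
  Group 4: [12, 7, 7] -> max = 12
Maxes: [39, 48, 38, 12]
Minimum of maxes = 12
Final answer: 12


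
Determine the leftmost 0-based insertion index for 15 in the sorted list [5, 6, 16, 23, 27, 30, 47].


List is sorted: [5, 6, 16, 23, 27, 30, 47]
We need the leftmost position where 15 can be inserted, i.e. the first index whose element is >= 15 (or the end of the list if none is).
Binary search with low=0, high=7 (0-based indices):
  low=0, high=7, mid=3: a[3]=23 >= 15, so high = 3
  low=0, high=3, mid=1: a[1]=6 < 15, so low = 2
  low=2, high=3, mid=2: a[2]=16 >= 15, so high = 2
Now low = high = 2, so the insertion index is 2.
Final answer: 2


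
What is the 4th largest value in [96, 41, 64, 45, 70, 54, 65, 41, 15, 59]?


Sort descending: [96, 70, 65, 64, 59, 54, 45, 41, 41, 15]
The 4th element (1-indexed) is at index 3.
Value = 64
Final answer: 64


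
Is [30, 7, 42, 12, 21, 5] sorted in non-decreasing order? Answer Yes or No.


Check consecutive pairs:
  30 <= 7? False
  7 <= 42? True
  42 <= 12? False
  12 <= 21? True
  21 <= 5? False
3 consecutive pair(s) are out of order, so the list is not sorted.
Final answer: No


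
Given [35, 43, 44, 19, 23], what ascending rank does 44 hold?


Sort ascending: [19, 23, 35, 43, 44]
Find 44 in the sorted list.
44 is at position 5 (1-indexed).
Final answer: 5


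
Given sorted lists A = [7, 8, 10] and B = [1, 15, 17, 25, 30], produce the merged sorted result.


List A: [7, 8, 10]
List B: [1, 15, 17, 25, 30]
Repeatedly compare the front elements and take the smaller:
  7 vs 1 -> take 1
  7 vs 15 -> take 7
  8 vs 15 -> take 8
  10 vs 15 -> take 10
  A is exhausted; append the rest of B: [15, 17, 25, 30]
Final answer: [1, 7, 8, 10, 15, 17, 25, 30]


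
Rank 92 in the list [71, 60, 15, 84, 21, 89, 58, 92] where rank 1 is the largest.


Sort descending: [92, 89, 84, 71, 60, 58, 21, 15]
Find 92 in the sorted list.
92 is at position 1.
Final answer: 1


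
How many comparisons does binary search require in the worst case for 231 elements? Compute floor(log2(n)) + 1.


Binary search halves the search space each step.
Maximum comparisons = floor(log2(231)) + 1
log2(231) = 7.8517
floor(log2(231)) = 7, so 7 + 1 = 8
Final answer: 8


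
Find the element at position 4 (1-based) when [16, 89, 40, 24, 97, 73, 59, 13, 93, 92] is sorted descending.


Sort descending: [97, 93, 92, 89, 73, 59, 40, 24, 16, 13]
The 4th element (1-indexed) is at index 3.
Value = 89
Final answer: 89


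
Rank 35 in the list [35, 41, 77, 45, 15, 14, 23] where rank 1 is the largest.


Sort descending: [77, 45, 41, 35, 23, 15, 14]
Find 35 in the sorted list.
35 is at position 4.
Final answer: 4


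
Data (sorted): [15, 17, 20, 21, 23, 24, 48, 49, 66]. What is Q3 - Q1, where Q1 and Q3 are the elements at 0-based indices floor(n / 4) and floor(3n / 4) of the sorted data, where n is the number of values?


The data has n = 9 elements.
Q1 index = floor(9 / 4) = floor(2.25) = 2; Q3 index = floor(3 * 9 / 4) = floor(6.75) = 6
Q1 = element at index 2 = 20
Q3 = element at index 6 = 48
IQR = 48 - 20 = 28
Final answer: 28


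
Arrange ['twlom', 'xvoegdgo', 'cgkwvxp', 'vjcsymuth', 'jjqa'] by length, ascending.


Compute lengths:
  'twlom' has length 5
  'xvoegdgo' has length 8
  'cgkwvxp' has length 7
  'vjcsymuth' has length 9
  'jjqa' has length 4
Lengths in increasing order: 4 < 5 < 7 < 8 < 9
Listing the words in that order gives the answer.
Final answer: ['jjqa', 'twlom', 'cgkwvxp', 'xvoegdgo', 'vjcsymuth']


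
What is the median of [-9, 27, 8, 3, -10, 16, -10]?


First, sort the list: [-10, -10, -9, 3, 8, 16, 27]
The list has 7 elements (odd count).
The middle index is 3 (0-based), and the element there is 3.
Final answer: 3


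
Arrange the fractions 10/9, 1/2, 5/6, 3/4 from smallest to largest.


Convert to decimal for comparison:
  10/9 = 1.1111
  1/2 = 0.5
  5/6 = 0.8333
  3/4 = 0.75
Decimals in increasing order: 0.5 < 0.75 < 0.8333 < 1.1111
Writing each back as its fraction gives the sorted order.
Final answer: 1/2, 3/4, 5/6, 10/9


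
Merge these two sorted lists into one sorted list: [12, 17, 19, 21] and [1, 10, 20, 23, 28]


List A: [12, 17, 19, 21]
List B: [1, 10, 20, 23, 28]
Repeatedly compare the front elements and take the smaller:
  12 vs 1 -> take 1
  12 vs 10 -> take 10
  12 vs 20 -> take 12
  17 vs 20 -> take 17
  19 vs 20 -> take 19
  21 vs 20 -> take 20
  21 vs 23 -> take 21
  A is exhausted; append the rest of B: [23, 28]
Final answer: [1, 10, 12, 17, 19, 20, 21, 23, 28]


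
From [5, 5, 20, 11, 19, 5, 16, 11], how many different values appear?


List all unique values:
Distinct values: [5, 11, 16, 19, 20]
Count = 5
Final answer: 5


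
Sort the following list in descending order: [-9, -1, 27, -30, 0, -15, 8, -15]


Original list: [-9, -1, 27, -30, 0, -15, 8, -15]
Repeatedly take the largest remaining element:
  Remaining [-9, -1, 27, -30, 0, -15, 8, -15] -> largest is 27
  Remaining [-9, -1, -30, 0, -15, 8, -15] -> largest is 8
  Remaining [-9, -1, -30, 0, -15, -15] -> largest is 0
  Remaining [-9, -1, -30, -15, -15] -> largest is -1
  Remaining [-9, -30, -15, -15] -> largest is -9
  Remaining [-30, -15, -15] -> largest is -15
  Remaining [-30, -15] -> largest is -15
  Remaining [-30] -> largest is -30
Collecting the picks in order gives the descending list.
Final answer: [27, 8, 0, -1, -9, -15, -15, -30]


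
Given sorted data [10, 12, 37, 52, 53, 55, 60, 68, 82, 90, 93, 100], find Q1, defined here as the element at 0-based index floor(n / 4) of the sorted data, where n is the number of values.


The list has n = 12 elements.
Q1 index = floor(12 / 4) = floor(3) = 3
Counting from index 0 in the sorted data, the element at index 3 is 52.
Final answer: 52


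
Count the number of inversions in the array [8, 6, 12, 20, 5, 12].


For each element, count the later elements that are smaller than it:
  8 (index 0): smaller elements after it = [6, 5] -> 2
  6 (index 1): smaller elements after it = [5] -> 1
  12 (index 2): smaller elements after it = [5] -> 1
  20 (index 3): smaller elements after it = [5, 12] -> 2
  5 (index 4): smaller elements after it = [] -> 0
Total inversions = 2 + 1 + 1 + 2 + 0 = 6
Final answer: 6


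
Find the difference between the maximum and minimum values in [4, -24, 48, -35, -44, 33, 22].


Maximum value: 48
Minimum value: -44
Range = 48 - (-44) = 92
Final answer: 92


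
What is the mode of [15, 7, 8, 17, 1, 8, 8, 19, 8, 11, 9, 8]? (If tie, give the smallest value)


Count the frequency of each value:
  1 appears 1 time(s)
  7 appears 1 time(s)
  8 appears 5 time(s)
  9 appears 1 time(s)
  11 appears 1 time(s)
  15 appears 1 time(s)
  17 appears 1 time(s)
  19 appears 1 time(s)
Maximum frequency is 5.
Only 8 reaches that frequency, so it is the mode.
Final answer: 8


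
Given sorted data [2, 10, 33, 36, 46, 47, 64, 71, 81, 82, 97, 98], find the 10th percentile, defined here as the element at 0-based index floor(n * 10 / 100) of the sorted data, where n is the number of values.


The dataset has n = 12 elements.
Index = floor(12 * 10 / 100) = floor(120 / 100) = floor(1.2) = 1
Counting from index 0 in the sorted data, the element at index 1 is 10.
Final answer: 10


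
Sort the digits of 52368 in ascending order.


The number 52368 has digits: 5, 2, 3, 6, 8
Sorted: 2, 3, 5, 6, 8
Joining the sorted digits gives the result.
Final answer: 23568


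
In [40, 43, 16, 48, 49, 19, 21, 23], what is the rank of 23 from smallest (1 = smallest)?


Sort ascending: [16, 19, 21, 23, 40, 43, 48, 49]
Find 23 in the sorted list.
23 is at position 4 (1-indexed).
Final answer: 4


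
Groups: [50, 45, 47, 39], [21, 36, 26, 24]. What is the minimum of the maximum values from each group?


Find max of each group:
  Group 1: [50, 45, 47, 39] -> max = 50
  Group 2: [21, 36, 26, 24] -> max = 36
Maxes: [50, 36]
Minimum of maxes = 36
Final answer: 36


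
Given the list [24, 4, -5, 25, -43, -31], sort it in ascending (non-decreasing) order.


Original list: [24, 4, -5, 25, -43, -31]
Repeatedly take the smallest remaining element:
  Remaining [24, 4, -5, 25, -43, -31] -> smallest is -43
  Remaining [24, 4, -5, 25, -31] -> smallest is -31
  Remaining [24, 4, -5, 25] -> smallest is -5
  Remaining [24, 4, 25] -> smallest is 4
  Remaining [24, 25] -> smallest is 24
  Remaining [25] -> smallest is 25
Collecting the picks in order gives the sorted list.
Final answer: [-43, -31, -5, 4, 24, 25]


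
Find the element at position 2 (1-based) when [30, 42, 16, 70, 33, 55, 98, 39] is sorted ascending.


Sort ascending: [16, 30, 33, 39, 42, 55, 70, 98]
The 2nd element (1-indexed) is at index 1.
Value = 30
Final answer: 30


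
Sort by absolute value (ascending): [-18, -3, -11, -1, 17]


Compute absolute values:
  |-18| = 18
  |-3| = 3
  |-11| = 11
  |-1| = 1
  |17| = 17
Absolute values in increasing order: 1 < 3 < 11 < 17 < 18
Listing the original numbers in that order gives the answer.
Final answer: [-1, -3, -11, 17, -18]


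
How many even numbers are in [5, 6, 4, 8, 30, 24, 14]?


Check each element:
  5 is odd
  6 is even
  4 is even
  8 is even
  30 is even
  24 is even
  14 is even
Evens: [6, 4, 8, 30, 24, 14]
Count of evens = 6
Final answer: 6


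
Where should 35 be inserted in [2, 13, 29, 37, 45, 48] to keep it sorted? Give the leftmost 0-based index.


List is sorted: [2, 13, 29, 37, 45, 48]
We need the leftmost position where 35 can be inserted, i.e. the first index whose element is >= 35 (or the end of the list if none is).
Binary search with low=0, high=6 (0-based indices):
  low=0, high=6, mid=3: a[3]=37 >= 35, so high = 3
  low=0, high=3, mid=1: a[1]=13 < 35, so low = 2
  low=2, high=3, mid=2: a[2]=29 < 35, so low = 3
Now low = high = 3, so the insertion index is 3.
Final answer: 3


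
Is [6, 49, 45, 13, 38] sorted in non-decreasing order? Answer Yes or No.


Check consecutive pairs:
  6 <= 49? True
  49 <= 45? False
  45 <= 13? False
  13 <= 38? True
2 consecutive pair(s) are out of order, so the list is not sorted.
Final answer: No


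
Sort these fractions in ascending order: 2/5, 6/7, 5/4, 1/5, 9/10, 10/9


Convert to decimal for comparison:
  2/5 = 0.4
  6/7 = 0.8571
  5/4 = 1.25
  1/5 = 0.2
  9/10 = 0.9
  10/9 = 1.1111
Decimals in increasing order: 0.2 < 0.4 < 0.8571 < 0.9 < 1.1111 < 1.25
Writing each back as its fraction gives the sorted order.
Final answer: 1/5, 2/5, 6/7, 9/10, 10/9, 5/4


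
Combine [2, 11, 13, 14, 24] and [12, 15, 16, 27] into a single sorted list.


List A: [2, 11, 13, 14, 24]
List B: [12, 15, 16, 27]
Repeatedly compare the front elements and take the smaller:
  2 vs 12 -> take 2
  11 vs 12 -> take 11
  13 vs 12 -> take 12
  13 vs 15 -> take 13
  14 vs 15 -> take 14
  24 vs 15 -> take 15
  24 vs 16 -> take 16
  24 vs 27 -> take 24
  A is exhausted; append the rest of B: [27]
Final answer: [2, 11, 12, 13, 14, 15, 16, 24, 27]


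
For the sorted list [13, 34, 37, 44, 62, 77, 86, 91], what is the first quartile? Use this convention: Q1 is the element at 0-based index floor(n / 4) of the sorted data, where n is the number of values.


The list has n = 8 elements.
Q1 index = floor(8 / 4) = floor(2) = 2
Counting from index 0 in the sorted data, the element at index 2 is 37.
Final answer: 37


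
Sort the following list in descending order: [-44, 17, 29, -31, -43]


Original list: [-44, 17, 29, -31, -43]
Repeatedly take the largest remaining element:
  Remaining [-44, 17, 29, -31, -43] -> largest is 29
  Remaining [-44, 17, -31, -43] -> largest is 17
  Remaining [-44, -31, -43] -> largest is -31
  Remaining [-44, -43] -> largest is -43
  Remaining [-44] -> largest is -44
Collecting the picks in order gives the descending list.
Final answer: [29, 17, -31, -43, -44]


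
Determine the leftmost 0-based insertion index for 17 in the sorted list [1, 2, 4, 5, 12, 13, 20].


List is sorted: [1, 2, 4, 5, 12, 13, 20]
We need the leftmost position where 17 can be inserted, i.e. the first index whose element is >= 17 (or the end of the list if none is).
Binary search with low=0, high=7 (0-based indices):
  low=0, high=7, mid=3: a[3]=5 < 17, so low = 4
  low=4, high=7, mid=5: a[5]=13 < 17, so low = 6
  low=6, high=7, mid=6: a[6]=20 >= 17, so high = 6
Now low = high = 6, so the insertion index is 6.
Final answer: 6


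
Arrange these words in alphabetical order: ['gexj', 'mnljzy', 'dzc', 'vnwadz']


Compare strings character by character (the first differing letter decides):
  'dzc' < 'gexj' since 'd' < 'g' at position 1
  'gexj' < 'mnljzy' since 'g' < 'm' at position 1
  'mnljzy' < 'vnwadz' since 'm' < 'v' at position 1
Chaining these comparisons gives the alphabetical order.
Final answer: ['dzc', 'gexj', 'mnljzy', 'vnwadz']


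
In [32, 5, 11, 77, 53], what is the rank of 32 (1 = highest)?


Sort descending: [77, 53, 32, 11, 5]
Find 32 in the sorted list.
32 is at position 3.
Final answer: 3


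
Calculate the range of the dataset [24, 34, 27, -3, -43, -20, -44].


Maximum value: 34
Minimum value: -44
Range = 34 - (-44) = 78
Final answer: 78


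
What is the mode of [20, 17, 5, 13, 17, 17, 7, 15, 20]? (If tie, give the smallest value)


Count the frequency of each value:
  5 appears 1 time(s)
  7 appears 1 time(s)
  13 appears 1 time(s)
  15 appears 1 time(s)
  17 appears 3 time(s)
  20 appears 2 time(s)
Maximum frequency is 3.
Only 17 reaches that frequency, so it is the mode.
Final answer: 17


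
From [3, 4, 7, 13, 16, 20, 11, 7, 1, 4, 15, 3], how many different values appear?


List all unique values:
Distinct values: [1, 3, 4, 7, 11, 13, 15, 16, 20]
Count = 9
Final answer: 9


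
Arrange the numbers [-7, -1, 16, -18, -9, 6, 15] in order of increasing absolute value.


Compute absolute values:
  |-7| = 7
  |-1| = 1
  |16| = 16
  |-18| = 18
  |-9| = 9
  |6| = 6
  |15| = 15
Absolute values in increasing order: 1 < 6 < 7 < 9 < 15 < 16 < 18
Listing the original numbers in that order gives the answer.
Final answer: [-1, 6, -7, -9, 15, 16, -18]


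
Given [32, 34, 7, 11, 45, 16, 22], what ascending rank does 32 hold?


Sort ascending: [7, 11, 16, 22, 32, 34, 45]
Find 32 in the sorted list.
32 is at position 5 (1-indexed).
Final answer: 5


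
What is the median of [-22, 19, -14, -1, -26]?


First, sort the list: [-26, -22, -14, -1, 19]
The list has 5 elements (odd count).
The middle index is 2 (0-based), and the element there is -14.
Final answer: -14


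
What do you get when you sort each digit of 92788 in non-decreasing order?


The number 92788 has digits: 9, 2, 7, 8, 8
Sorted: 2, 7, 8, 8, 9
Joining the sorted digits gives the result.
Final answer: 27889


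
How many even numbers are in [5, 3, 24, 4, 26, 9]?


Check each element:
  5 is odd
  3 is odd
  24 is even
  4 is even
  26 is even
  9 is odd
Evens: [24, 4, 26]
Count of evens = 3
Final answer: 3


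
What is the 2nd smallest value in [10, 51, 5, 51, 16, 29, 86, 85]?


Sort ascending: [5, 10, 16, 29, 51, 51, 85, 86]
The 2nd element (1-indexed) is at index 1.
Value = 10
Final answer: 10


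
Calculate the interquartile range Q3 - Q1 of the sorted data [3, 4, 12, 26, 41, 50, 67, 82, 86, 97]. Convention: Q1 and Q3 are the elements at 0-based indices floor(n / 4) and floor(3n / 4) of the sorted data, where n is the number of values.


The data has n = 10 elements.
Q1 index = floor(10 / 4) = floor(2.5) = 2; Q3 index = floor(3 * 10 / 4) = floor(7.5) = 7
Q1 = element at index 2 = 12
Q3 = element at index 7 = 82
IQR = 82 - 12 = 70
Final answer: 70


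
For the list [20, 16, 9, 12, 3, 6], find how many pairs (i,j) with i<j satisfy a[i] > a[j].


For each element, count the later elements that are smaller than it:
  20 (index 0): smaller elements after it = [16, 9, 12, 3, 6] -> 5
  16 (index 1): smaller elements after it = [9, 12, 3, 6] -> 4
  9 (index 2): smaller elements after it = [3, 6] -> 2
  12 (index 3): smaller elements after it = [3, 6] -> 2
  3 (index 4): smaller elements after it = [] -> 0
Total inversions = 5 + 4 + 2 + 2 + 0 = 13
Final answer: 13
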